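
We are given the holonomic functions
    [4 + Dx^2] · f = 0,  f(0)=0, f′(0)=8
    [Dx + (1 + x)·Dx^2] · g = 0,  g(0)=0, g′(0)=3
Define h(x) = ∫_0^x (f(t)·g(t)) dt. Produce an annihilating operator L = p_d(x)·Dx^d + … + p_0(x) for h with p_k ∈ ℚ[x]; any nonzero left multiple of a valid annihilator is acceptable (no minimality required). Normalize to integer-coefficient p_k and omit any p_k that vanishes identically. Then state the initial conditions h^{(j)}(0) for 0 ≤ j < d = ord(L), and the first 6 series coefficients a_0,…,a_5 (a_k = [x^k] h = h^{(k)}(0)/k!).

f: a_k = 0, 8, 0, -16/3, 0, 16/15, …
g: a_k = 0, 3, -3/2, 1, -3/4, 3/5, …
f·g: L₀ = L_f ⊗_s L_g, ord ≤ 2·2.
Integrate: L := L₀·Dx.
L = (168 + 864·x + 1456·x^2 + 1024·x^3 + 256·x^4)·Dx + (112 + 368·x + 384·x^2 + 128·x^3)·Dx^2 + (102 + 464·x + 744·x^2 + 512·x^3 + 128·x^4)·Dx^3 + (28 + 92·x + 96·x^2 + 32·x^3)·Dx^4 + (15 + 62·x + 95·x^2 + 64·x^3 + 16·x^4)·Dx^5  (order 5).
h: a_k = 0, 0, 0, 8, -3, -8/5, …
ICs: h(0) = 0, h′(0) = 0, h′′(0) = 0, h′′′(0) = 48, h′′′′(0) = -72.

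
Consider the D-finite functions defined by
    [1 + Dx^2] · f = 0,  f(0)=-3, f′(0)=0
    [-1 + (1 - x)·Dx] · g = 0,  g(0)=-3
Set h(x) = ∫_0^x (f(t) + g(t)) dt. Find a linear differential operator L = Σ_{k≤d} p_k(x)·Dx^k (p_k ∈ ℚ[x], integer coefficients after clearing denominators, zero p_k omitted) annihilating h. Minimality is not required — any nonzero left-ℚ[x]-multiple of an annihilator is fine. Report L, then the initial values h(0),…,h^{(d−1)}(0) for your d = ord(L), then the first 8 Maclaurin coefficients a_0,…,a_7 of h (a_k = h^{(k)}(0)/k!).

f: a_k = -3, 0, 3/2, 0, -1/8, 0, 1/240, 0, …
g: a_k = -3, -3, -3, -3, -3, -3, -3, -3, …
f+g: L₀ = lclm(L_f,L_g), ord ≤ 2+1.
Integrate: L := L₀·Dx.
L = (-7 + 2·x - x^2)·Dx + (3 - 5·x + 3·x^2 - x^3)·Dx^2 + (-7 + 2·x - x^2)·Dx^3 + (3 - 5·x + 3·x^2 - x^3)·Dx^4  (order 4).
h: a_k = 0, -6, -3/2, -1/2, -3/4, -5/8, -1/2, -719/1680, …
ICs: h(0) = 0, h′(0) = -6, h′′(0) = -3, h′′′(0) = -3.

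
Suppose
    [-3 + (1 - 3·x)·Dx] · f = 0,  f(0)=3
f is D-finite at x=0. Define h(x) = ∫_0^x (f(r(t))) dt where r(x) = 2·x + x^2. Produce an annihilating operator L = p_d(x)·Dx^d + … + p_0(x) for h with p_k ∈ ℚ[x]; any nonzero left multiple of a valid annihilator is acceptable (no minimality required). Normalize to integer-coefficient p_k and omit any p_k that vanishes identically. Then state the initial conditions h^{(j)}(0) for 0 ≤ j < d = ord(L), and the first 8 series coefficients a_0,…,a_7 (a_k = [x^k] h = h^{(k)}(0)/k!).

f: a_k = 3, 9, 27, 81, 243, 729, 2187, 6561, …
Change of var in L_f (x↦r) gives L₀.
h=∫h₀ ⇒ L = L₀·Dx.
L = (6 + 6·x)·Dx + (-1 + 6·x + 3·x^2)·Dx^2  (order 2).
h: a_k = 0, 3, 9, 39, 189, 4887/5, 5265, 204201/7, …
ICs: h(0) = 0, h′(0) = 3.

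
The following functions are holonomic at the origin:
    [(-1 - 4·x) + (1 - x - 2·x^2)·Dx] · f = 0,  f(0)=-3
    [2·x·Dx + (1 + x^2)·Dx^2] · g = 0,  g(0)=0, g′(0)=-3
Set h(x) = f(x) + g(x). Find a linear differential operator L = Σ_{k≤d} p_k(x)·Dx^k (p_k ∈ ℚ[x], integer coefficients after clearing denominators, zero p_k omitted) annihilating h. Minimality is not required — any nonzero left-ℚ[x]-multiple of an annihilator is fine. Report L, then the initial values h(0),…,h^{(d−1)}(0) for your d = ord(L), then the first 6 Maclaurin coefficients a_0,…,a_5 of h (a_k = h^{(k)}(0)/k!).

L = (-6 + 24·x + 162·x^2 + 240·x^3 + 384·x^4 + 48·x^6)·Dx + (16 + 74·x + 88·x^2 + 226·x^3 + 212·x^4 + 304·x^5 + 12·x^6 + 48·x^7)·Dx^2 + (-3 - 4·x - 8·x^2 + 28·x^3 + 27·x^4 + 36·x^5 + 40·x^6 + 4·x^7 + 8·x^8)·Dx^3  (order 3).
h: a_k = -3, -6, -9, -14, -33, -318/5, …
ICs: h(0) = -3, h′(0) = -6, h′′(0) = -18.

f: a_k = -3, -3, -9, -15, -33, -63, …
g: a_k = 0, -3, 0, 1, 0, -3/5, …
Weyl lclm of L_f,L_g ⇒ L₀ (ord ≤ 3).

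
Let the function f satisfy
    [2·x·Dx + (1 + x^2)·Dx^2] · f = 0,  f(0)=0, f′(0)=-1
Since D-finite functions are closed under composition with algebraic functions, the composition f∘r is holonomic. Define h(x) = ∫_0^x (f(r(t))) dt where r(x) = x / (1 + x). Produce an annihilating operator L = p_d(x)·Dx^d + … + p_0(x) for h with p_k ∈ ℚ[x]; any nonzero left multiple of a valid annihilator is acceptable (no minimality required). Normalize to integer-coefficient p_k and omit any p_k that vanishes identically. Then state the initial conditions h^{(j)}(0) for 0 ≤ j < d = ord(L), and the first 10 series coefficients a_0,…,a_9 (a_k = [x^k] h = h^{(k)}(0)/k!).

L = (2 + 4·x)·Dx^2 + (1 + 2·x + 2·x^2)·Dx^3  (order 3).
h: a_k = 0, 0, -1/2, 1/3, -1/6, 0, 2/15, -4/21, 1/7, 0, …
ICs: h(0) = 0, h′(0) = 0, h′′(0) = -1.

f: a_k = 0, -1, 0, 1/3, 0, -1/5, 0, 1/7, 0, -1/9, …
Substitute x→r, Dx→(1/r')Dx; clear ⇒ L₀.
Integrate: L := L₀·Dx.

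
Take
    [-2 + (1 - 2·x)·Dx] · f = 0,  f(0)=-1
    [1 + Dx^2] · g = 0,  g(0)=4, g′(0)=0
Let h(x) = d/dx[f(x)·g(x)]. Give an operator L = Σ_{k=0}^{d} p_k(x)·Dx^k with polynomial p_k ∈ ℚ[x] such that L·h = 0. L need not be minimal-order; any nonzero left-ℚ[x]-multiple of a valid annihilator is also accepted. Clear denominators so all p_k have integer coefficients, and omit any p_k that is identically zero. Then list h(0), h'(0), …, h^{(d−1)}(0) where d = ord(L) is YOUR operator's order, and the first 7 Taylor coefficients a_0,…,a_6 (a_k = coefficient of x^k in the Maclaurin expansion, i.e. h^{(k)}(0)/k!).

L = (-7 - 4·x + 4·x^2) + (-4 + 8·x)·Dx + (1 - 4·x + 4·x^2)·Dx^2  (order 2).
h: a_k = -8, -28, -84, -674/3, -1685/3, -40439/30, -283073/90, …
ICs: h(0) = -8, h′(0) = -28.

f: a_k = -1, -2, -4, -8, -16, -32, -64, …
g: a_k = 4, 0, -2, 0, 1/6, 0, -1/180, …
Sym-product of L_f,L_g gives L₀ (≤ ord 2).
h₀' ⇒ L via d/dx closure of L₀.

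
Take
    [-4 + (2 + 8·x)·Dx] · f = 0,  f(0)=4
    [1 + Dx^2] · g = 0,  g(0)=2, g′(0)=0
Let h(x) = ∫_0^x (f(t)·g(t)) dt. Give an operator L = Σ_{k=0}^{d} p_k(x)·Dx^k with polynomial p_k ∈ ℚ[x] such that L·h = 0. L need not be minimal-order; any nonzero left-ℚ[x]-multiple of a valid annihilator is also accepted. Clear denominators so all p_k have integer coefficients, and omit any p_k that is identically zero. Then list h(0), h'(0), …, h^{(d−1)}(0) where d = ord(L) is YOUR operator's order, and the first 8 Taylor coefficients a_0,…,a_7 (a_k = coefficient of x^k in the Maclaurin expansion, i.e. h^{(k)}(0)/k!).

f: a_k = 4, 8, -8, 16, -40, 112, -336, 1056, …
g: a_k = 2, 0, -1, 0, 1/12, 0, -1/360, 0, …
h₀=f·g: eliminate ⇒ L₀, order ≤ 1·2.
∫: right-multiply L₀ by Dx.
L = (13 + 8·x + 16·x^2)·Dx + (-4 - 16·x)·Dx^2 + (1 + 8·x + 16·x^2)·Dx^3  (order 3).
h: a_k = 0, 8, 8, -20/3, 6, -43/3, 313/9, -56941/630, …
ICs: h(0) = 0, h′(0) = 8, h′′(0) = 16.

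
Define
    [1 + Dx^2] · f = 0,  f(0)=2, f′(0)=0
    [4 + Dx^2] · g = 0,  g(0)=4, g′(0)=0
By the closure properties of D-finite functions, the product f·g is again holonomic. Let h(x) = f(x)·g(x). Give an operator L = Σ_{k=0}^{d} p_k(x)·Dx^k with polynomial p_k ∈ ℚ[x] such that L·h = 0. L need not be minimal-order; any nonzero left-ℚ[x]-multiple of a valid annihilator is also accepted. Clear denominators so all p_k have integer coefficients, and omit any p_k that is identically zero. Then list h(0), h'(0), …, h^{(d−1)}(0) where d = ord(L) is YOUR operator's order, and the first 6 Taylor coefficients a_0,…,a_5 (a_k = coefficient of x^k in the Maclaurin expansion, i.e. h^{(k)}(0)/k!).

L = 9 + 10·Dx^2 + Dx^4  (order 4).
h: a_k = 8, 0, -20, 0, 41/3, 0, …
ICs: h(0) = 8, h′(0) = 0, h′′(0) = -40, h′′′(0) = 0.

f: a_k = 2, 0, -1, 0, 1/12, 0, …
g: a_k = 4, 0, -8, 0, 8/3, 0, …
Sym-product of L_f,L_g gives L₀ (≤ ord 4).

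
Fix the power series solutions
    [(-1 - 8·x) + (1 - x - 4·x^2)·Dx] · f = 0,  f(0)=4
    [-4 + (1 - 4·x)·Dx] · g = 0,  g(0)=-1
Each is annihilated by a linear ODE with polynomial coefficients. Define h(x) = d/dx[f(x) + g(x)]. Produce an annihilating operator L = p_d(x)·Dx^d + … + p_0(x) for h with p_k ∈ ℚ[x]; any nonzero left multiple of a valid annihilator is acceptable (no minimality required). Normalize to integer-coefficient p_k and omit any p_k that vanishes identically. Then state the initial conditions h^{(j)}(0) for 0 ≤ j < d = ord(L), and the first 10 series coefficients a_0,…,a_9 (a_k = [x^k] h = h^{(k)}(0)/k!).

f: a_k = 4, 4, 20, 36, 116, 260, 724, 1764, 4660, 11716, …
g: a_k = -1, -4, -16, -64, -256, -1024, -4096, -16384, -65536, -262144, …
Weyl lclm of L_f,L_g ⇒ L₀ (ord ≤ 2).
Derive L from L₀ (diff closure).
L = (264 - 384·x + 6912·x^2 - 6144·x^3 + 6144·x^4) + (-21 - 264·x - 96·x^2 + 4608·x^3 - 5376·x^4 + 6144·x^5)·Dx + (-1 + 41·x - 228·x^2 + 288·x^3 + 256·x^4 - 768·x^5 + 1024·x^6)·Dx^2  (order 2).
h: a_k = 0, 8, -84, -560, -3820, -20232, -102340, -487008, -2253852, -10182200, …
ICs: h(0) = 0, h′(0) = 8.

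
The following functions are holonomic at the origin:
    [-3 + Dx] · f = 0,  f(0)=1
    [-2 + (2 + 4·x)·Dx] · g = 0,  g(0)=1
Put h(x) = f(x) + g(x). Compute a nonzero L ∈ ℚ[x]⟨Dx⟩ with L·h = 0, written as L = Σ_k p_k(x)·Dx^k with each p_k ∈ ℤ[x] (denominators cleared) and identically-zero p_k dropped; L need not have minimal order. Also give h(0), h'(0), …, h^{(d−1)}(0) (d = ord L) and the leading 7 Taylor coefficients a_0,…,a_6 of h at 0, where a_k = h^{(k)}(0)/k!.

L = (12 + 18·x) + (-10 - 36·x - 36·x^2)·Dx + (2 + 10·x + 12·x^2)·Dx^2  (order 2).
h: a_k = 2, 4, 4, 5, 11/4, 29/10, -3/10, …
ICs: h(0) = 2, h′(0) = 4.

f: a_k = 1, 3, 9/2, 9/2, 27/8, 81/40, 81/80, …
g: a_k = 1, 1, -1/2, 1/2, -5/8, 7/8, -21/16, …
Weyl lclm of L_f,L_g ⇒ L₀ (ord ≤ 2).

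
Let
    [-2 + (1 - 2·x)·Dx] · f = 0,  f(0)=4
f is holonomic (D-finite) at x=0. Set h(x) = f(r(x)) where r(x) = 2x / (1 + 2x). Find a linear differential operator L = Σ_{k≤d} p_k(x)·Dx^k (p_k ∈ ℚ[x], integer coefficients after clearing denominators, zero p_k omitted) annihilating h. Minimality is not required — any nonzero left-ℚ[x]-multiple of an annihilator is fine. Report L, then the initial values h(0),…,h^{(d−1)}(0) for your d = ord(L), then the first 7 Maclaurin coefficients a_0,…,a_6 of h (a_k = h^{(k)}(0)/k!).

L = 4 + (-1 + 4·x^2)·Dx  (order 1).
h: a_k = 4, 16, 32, 64, 128, 256, 512, …
ICs: h(0) = 4.

f: a_k = 4, 8, 16, 32, 64, 128, 256, …
Substitute x→r, Dx→(1/r')Dx; clear ⇒ L₀.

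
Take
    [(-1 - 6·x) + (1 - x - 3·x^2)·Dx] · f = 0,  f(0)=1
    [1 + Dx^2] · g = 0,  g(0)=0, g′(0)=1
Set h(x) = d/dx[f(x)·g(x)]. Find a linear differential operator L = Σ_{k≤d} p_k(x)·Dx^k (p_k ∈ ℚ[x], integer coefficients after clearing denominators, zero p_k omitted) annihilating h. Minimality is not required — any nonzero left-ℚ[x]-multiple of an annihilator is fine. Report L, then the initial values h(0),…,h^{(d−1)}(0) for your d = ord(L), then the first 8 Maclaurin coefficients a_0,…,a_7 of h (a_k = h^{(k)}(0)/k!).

L = (83 - 2·x - 5·x^2 + 6·x^3 + 9·x^4) + (16 + 98·x + 18·x^2 + 36·x^3)·Dx + (-5 + 4·x + 13·x^2 + 6·x^3 + 9·x^4)·Dx^2  (order 2).
h: a_k = 1, 2, 23/2, 82/3, 2201/24, 4661/20, 473087/720, 1060373/630, …
ICs: h(0) = 1, h′(0) = 2.

f: a_k = 1, 1, 4, 7, 19, 40, 97, 217, …
g: a_k = 0, 1, 0, -1/6, 0, 1/120, 0, -1/5040, …
Sym-product of L_f,L_g gives L₀ (≤ ord 2).
h₀' ⇒ L via d/dx closure of L₀.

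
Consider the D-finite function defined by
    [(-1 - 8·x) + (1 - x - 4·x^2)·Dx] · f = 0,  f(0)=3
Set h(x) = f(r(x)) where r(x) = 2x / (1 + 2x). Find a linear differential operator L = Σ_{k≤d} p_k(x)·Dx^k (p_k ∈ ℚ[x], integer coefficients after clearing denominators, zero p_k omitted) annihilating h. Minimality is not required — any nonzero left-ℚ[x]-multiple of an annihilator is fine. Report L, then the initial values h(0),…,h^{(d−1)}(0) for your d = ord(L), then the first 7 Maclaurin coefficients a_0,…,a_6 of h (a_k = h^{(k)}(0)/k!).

f: a_k = 3, 3, 15, 27, 87, 195, 543, …
f∘r: x↦r, Dx↦Dx/r' in L_f ⇒ L₀.
L = (2 + 36·x) + (-1 - 4·x + 12·x^2 + 32·x^3)·Dx  (order 1).
h: a_k = 3, 6, 48, 0, 768, -1536, 15360, …
ICs: h(0) = 3.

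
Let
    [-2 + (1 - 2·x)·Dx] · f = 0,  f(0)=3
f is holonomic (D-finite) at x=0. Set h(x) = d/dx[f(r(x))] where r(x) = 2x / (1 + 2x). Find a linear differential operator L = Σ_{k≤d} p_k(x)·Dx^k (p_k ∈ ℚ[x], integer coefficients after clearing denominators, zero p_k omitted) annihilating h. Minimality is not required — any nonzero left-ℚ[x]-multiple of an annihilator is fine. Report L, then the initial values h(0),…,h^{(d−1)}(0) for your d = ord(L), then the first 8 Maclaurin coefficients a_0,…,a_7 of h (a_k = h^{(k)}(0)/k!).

L = 4 + (-1 + 2·x)·Dx  (order 1).
h: a_k = 12, 48, 144, 384, 960, 2304, 5376, 12288, …
ICs: h(0) = 12.

f: a_k = 3, 6, 12, 24, 48, 96, 192, 384, …
L₀ from L_f via x↦r, Dx↦r'^{-1}Dx.
Derive L from L₀ (diff closure).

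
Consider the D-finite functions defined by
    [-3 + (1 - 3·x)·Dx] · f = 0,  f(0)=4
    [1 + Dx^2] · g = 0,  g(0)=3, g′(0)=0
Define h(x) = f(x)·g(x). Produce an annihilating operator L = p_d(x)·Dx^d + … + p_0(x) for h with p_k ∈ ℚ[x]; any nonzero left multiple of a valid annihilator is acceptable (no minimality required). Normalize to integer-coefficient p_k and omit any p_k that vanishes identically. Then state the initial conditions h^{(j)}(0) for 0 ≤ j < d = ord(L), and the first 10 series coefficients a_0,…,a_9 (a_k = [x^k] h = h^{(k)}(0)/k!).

L = (-1 + 3·x) + 6·Dx + (-1 + 3·x)·Dx^2  (order 2).
h: a_k = 12, 36, 102, 306, 1837/2, 5511/2, 495989/60, 495989/20, 249978457/3360, 249978457/1120, …
ICs: h(0) = 12, h′(0) = 36.

f: a_k = 4, 12, 36, 108, 324, 972, 2916, 8748, 26244, 78732, …
g: a_k = 3, 0, -3/2, 0, 1/8, 0, -1/240, 0, 1/13440, 0, …
f·g: L₀ = L_f ⊗_s L_g, ord ≤ 1·2.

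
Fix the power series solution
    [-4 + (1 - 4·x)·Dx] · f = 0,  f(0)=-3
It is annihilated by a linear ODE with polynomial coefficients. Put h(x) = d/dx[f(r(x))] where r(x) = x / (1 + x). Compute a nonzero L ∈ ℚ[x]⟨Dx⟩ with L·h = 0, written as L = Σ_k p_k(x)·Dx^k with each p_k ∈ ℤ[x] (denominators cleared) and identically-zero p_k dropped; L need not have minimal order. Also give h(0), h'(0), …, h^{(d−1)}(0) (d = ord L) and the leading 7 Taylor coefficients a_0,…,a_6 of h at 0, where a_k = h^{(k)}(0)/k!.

f: a_k = -3, -12, -48, -192, -768, -3072, -12288, …
L₀ from L_f via x↦r, Dx↦r'^{-1}Dx.
Derive L from L₀ (diff closure).
L = 6 + (-1 + 3·x)·Dx  (order 1).
h: a_k = -12, -72, -324, -1296, -4860, -17496, -61236, …
ICs: h(0) = -12.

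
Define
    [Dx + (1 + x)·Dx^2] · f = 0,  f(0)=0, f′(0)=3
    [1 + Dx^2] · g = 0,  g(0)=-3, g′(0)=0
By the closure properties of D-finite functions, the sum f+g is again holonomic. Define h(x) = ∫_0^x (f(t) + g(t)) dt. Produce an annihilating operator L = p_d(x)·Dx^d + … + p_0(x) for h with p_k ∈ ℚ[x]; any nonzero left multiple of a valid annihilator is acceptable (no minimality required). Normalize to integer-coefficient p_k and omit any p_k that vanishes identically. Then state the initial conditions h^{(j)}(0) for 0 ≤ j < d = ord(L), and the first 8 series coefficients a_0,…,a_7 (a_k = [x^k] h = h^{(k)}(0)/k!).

f: a_k = 0, 3, -3/2, 1, -3/4, 3/5, -1/2, 3/7, …
g: a_k = -3, 0, 3/2, 0, -1/8, 0, 1/240, 0, …
Weyl lclm of L_f,L_g ⇒ L₀ (ord ≤ 4).
h=∫₀ˣh₀: take L = L₀·Dx.
L = (7 + 2·x + x^2)·Dx^2 + (3 + 5·x + 3·x^2 + x^3)·Dx^3 + (7 + 2·x + x^2)·Dx^4 + (3 + 5·x + 3·x^2 + x^3)·Dx^5  (order 5).
h: a_k = 0, -3, 3/2, 0, 1/4, -7/40, 1/10, -17/240, …
ICs: h(0) = 0, h′(0) = -3, h′′(0) = 3, h′′′(0) = 0, h′′′′(0) = 6.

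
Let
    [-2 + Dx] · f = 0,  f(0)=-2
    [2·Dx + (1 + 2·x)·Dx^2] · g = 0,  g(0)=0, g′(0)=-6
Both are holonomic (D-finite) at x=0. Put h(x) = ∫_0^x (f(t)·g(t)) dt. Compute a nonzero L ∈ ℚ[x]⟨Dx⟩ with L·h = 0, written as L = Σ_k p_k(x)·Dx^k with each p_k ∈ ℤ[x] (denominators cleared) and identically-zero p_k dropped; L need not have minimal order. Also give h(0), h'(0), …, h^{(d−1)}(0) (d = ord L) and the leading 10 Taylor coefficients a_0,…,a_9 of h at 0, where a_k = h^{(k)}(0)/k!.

f: a_k = -2, -4, -4, -8/3, -4/3, -8/15, -8/45, -16/315, -4/315, -8/2835, …
g: a_k = 0, -6, 6, -8, 12, -96/5, 32, -384/7, 96, -512/3, …
Sym-product of L_f,L_g gives L₀ (≤ ord 2).
Integrate: L := L₀·Dx.
L = 8·x·Dx + (-2 - 8·x)·Dx^2 + (1 + 2·x)·Dx^3  (order 3).
h: a_k = 0, 0, 6, 4, 4, 0, 12/5, -8/3, 92/21, -928/135, …
ICs: h(0) = 0, h′(0) = 0, h′′(0) = 12.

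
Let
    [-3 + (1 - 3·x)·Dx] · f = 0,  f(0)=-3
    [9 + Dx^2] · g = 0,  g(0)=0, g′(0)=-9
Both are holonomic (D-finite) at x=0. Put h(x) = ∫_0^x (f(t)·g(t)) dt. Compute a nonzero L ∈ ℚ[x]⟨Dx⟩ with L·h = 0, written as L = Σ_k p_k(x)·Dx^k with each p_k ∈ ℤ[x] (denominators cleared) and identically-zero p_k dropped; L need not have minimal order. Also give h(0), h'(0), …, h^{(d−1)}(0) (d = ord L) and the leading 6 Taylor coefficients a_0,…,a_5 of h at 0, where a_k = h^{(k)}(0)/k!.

f: a_k = -3, -9, -27, -81, -243, -729, …
g: a_k = 0, -9, 0, 27/2, 0, -243/40, …
Sym-product of L_f,L_g gives L₀ (≤ ord 2).
h=∫₀ˣh₀: take L = L₀·Dx.
L = (-9 + 27·x)·Dx + 6·Dx^2 + (-1 + 3·x)·Dx^3  (order 3).
h: a_k = 0, 0, 27/2, 27, 405/8, 243/2, …
ICs: h(0) = 0, h′(0) = 0, h′′(0) = 27.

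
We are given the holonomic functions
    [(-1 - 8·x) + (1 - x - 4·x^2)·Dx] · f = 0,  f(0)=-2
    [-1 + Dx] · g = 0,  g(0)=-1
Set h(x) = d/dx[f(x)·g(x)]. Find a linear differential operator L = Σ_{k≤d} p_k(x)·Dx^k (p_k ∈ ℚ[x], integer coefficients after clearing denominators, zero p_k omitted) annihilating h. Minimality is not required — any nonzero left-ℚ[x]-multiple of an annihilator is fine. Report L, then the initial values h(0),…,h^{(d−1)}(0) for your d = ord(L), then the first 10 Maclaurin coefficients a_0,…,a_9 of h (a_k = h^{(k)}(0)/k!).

L = (13 + 36·x + 65·x^2 - 56·x^3 + 16·x^4) + (-2 - 5·x + 19·x^2 + 24·x^3 - 16·x^4)·Dx  (order 1).
h: a_k = 4, 26, 88, 977/3, 5963/6, 188797/60, 831287/90, 68891713/2520, 788834021/10080, 40577697101/181440, …
ICs: h(0) = 4.

f: a_k = -2, -2, -10, -18, -58, -130, -362, -882, -2330, -5858, …
g: a_k = -1, -1, -1/2, -1/6, -1/24, -1/120, -1/720, -1/5040, -1/40320, -1/362880, …
L₀ := L_f ⊗_s L_g (sym. prod.), ord ≤ 1.
h₀' ⇒ L via d/dx closure of L₀.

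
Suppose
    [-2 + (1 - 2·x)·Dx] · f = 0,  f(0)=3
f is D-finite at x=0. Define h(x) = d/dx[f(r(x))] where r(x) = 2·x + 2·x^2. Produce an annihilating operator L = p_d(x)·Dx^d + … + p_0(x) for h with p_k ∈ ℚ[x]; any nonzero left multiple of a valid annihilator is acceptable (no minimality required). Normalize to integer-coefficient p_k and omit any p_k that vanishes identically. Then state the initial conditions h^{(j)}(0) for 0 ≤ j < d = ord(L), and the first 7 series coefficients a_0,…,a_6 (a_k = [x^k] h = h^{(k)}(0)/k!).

L = (10 + 24·x + 24·x^2) + (-1 + 2·x + 12·x^2 + 8·x^3)·Dx  (order 1).
h: a_k = 12, 120, 864, 5568, 33600, 194688, 1096704, …
ICs: h(0) = 12.

f: a_k = 3, 6, 12, 24, 48, 96, 192, …
Substitute x→r, Dx→(1/r')Dx; clear ⇒ L₀.
Differentiate: ansatz ord ≤ ord L₀ ⇒ L.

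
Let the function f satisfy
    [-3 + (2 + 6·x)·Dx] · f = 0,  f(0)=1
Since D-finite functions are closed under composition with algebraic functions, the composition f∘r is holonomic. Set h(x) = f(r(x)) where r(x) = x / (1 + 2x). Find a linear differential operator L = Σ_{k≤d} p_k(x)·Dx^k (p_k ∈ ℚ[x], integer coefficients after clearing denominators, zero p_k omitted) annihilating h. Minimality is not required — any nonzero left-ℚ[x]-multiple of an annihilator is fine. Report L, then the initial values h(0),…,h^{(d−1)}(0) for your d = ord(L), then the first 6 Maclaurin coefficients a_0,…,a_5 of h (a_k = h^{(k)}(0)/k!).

f: a_k = 1, 3/2, -9/8, 27/16, -405/128, 1701/256, …
f∘r: x↦r, Dx↦Dx/r' in L_f ⇒ L₀.
L = -3 + (2 + 14·x + 20·x^2)·Dx  (order 1).
h: a_k = 1, 3/2, -33/8, 195/16, -4965/128, 33909/256, …
ICs: h(0) = 1.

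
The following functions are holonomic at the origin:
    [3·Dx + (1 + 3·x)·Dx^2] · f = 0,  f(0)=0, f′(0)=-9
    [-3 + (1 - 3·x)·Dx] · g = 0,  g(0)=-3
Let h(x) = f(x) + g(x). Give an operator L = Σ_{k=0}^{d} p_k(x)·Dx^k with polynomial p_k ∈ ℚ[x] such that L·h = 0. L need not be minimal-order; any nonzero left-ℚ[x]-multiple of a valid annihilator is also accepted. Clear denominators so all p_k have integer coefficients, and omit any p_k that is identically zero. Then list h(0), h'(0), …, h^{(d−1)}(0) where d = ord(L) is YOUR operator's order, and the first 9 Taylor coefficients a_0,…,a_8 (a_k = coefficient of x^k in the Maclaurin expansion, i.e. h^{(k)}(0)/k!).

L = (-30 - 18·x)·Dx + (-4 - 48·x - 36·x^2)·Dx^2 + (1 + x - 9·x^2 - 9·x^3)·Dx^3  (order 3).
h: a_k = -3, -18, -27/2, -108, -729/4, -4374/5, -3645/2, -52488/7, -137781/8, …
ICs: h(0) = -3, h′(0) = -18, h′′(0) = -27.

f: a_k = 0, -9, 27/2, -27, 243/4, -729/5, 729/2, -6561/7, 19683/8, …
g: a_k = -3, -9, -27, -81, -243, -729, -2187, -6561, -19683, …
h₀=f+g: left-lcm gives L₀, ord ≤ 3.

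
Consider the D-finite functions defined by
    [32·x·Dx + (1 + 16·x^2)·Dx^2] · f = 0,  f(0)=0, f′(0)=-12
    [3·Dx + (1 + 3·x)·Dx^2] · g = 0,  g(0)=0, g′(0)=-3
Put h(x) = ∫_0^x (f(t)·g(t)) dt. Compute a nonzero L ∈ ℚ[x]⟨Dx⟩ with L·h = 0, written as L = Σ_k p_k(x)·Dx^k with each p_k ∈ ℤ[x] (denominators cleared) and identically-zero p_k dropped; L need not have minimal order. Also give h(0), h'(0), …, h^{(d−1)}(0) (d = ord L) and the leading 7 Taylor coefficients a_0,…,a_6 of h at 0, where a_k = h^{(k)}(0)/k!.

f: a_k = 0, -12, 0, 64, 0, -3072/5, 0, …
g: a_k = 0, -3, 9/2, -9, 81/4, -243/5, 243/2, …
f·g: L₀ = L_f ⊗_s L_g, ord ≤ 2·2.
h=∫h₀ ⇒ L = L₀·Dx.
L = (15744 + 89280·x + 811008·x^2 + 5299200·x^3 + 13271040·x^4 + 17252352·x^5 + 21233664·x^7)·Dx^2 + (4258 + 91200·x + 775488·x^2 + 4635648·x^3 + 18247680·x^4 + 41140224·x^5 + 46448640·x^6 + 21233664·x^7 + 74317824·x^8)·Dx^3 + (492 + 12548·x + 131328·x^2 + 747968·x^3 + 3219456·x^4 + 10146816·x^5 + 21233664·x^6 + 24920064·x^7 + 21233664·x^8 + 42467328·x^9)·Dx^4 + (73 + 822·x + 6161·x^2 + 34944·x^3 + 151168·x^4 + 500736·x^5 + 1322496·x^6 + 2654208·x^7 + 3244032·x^8 + 3538944·x^9 + 5308416·x^10)·Dx^5  (order 5).
h: a_k = 0, 0, 0, 12, -27/2, -84/5, 15/2, …
ICs: h(0) = 0, h′(0) = 0, h′′(0) = 0, h′′′(0) = 72, h′′′′(0) = -324.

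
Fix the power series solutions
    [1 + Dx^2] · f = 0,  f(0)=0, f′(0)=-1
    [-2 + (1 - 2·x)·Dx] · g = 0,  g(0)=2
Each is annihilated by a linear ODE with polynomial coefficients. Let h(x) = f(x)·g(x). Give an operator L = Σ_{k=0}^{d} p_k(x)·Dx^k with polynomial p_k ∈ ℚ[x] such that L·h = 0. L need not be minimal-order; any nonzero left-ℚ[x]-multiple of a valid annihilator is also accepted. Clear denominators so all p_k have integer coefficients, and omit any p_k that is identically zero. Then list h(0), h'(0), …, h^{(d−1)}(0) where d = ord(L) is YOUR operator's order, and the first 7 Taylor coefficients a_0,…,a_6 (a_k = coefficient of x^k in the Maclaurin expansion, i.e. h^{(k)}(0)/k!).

L = (-1 + 2·x) + 4·Dx + (-1 + 2·x)·Dx^2  (order 2).
h: a_k = 0, -2, -4, -23/3, -46/3, -1841/60, -1841/30, …
ICs: h(0) = 0, h′(0) = -2.

f: a_k = 0, -1, 0, 1/6, 0, -1/120, 0, …
g: a_k = 2, 4, 8, 16, 32, 64, 128, …
L₀ := L_f ⊗_s L_g (sym. prod.), ord ≤ 2.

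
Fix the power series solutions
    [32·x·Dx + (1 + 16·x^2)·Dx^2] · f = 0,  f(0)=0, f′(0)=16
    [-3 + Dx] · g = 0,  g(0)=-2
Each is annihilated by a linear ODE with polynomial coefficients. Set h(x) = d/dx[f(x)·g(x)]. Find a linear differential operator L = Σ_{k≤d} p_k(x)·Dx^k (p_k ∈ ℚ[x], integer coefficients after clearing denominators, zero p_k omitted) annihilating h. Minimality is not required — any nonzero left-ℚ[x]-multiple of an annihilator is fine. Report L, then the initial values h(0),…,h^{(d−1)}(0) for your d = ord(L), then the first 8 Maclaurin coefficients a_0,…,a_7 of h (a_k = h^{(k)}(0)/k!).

L = (-69 - 576·x + 5472·x^2 - 9216·x^3 + 6912·x^4) + (14 + 288·x - 2112·x^2 + 4608·x^3 - 4608·x^4)·Dx + (3 - 32·x + 96·x^2 - 512·x^3 + 768·x^4)·Dx^2  (order 2).
h: a_k = -32, -192, 80, 1472, -4892, -25272, 416338/5, 13757136/35, …
ICs: h(0) = -32, h′(0) = -192.

f: a_k = 0, 16, 0, -256/3, 0, 4096/5, 0, -65536/7, …
g: a_k = -2, -6, -9, -9, -27/4, -81/20, -81/40, -243/280, …
Sym-product of L_f,L_g gives L₀ (≤ ord 2).
h=h₀': d/dx-closure on L₀ ⇒ L.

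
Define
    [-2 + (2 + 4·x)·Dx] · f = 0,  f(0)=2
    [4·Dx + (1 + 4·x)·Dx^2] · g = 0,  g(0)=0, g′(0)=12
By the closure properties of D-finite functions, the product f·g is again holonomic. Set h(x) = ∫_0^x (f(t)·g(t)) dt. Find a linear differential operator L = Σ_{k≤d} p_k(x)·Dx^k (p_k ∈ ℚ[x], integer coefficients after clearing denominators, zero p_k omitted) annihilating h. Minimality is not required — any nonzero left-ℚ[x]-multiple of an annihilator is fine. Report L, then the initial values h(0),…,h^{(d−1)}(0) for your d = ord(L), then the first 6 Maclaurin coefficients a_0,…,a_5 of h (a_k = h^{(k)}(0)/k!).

f: a_k = 2, 2, -1, 1, -5/4, 7/4, …
g: a_k = 0, 12, -24, 64, -192, 3072/5, …
Product ⇒ symmetric product L₀, ord ≤ 2.
h=∫h₀ ⇒ L = L₀·Dx.
L = (-1 + 4·x)·Dx + (2 + 4·x)·Dx^2 + (1 + 8·x + 20·x^2 + 16·x^3)·Dx^3  (order 3).
h: a_k = 0, 0, 12, -8, 17, -44, …
ICs: h(0) = 0, h′(0) = 0, h′′(0) = 24.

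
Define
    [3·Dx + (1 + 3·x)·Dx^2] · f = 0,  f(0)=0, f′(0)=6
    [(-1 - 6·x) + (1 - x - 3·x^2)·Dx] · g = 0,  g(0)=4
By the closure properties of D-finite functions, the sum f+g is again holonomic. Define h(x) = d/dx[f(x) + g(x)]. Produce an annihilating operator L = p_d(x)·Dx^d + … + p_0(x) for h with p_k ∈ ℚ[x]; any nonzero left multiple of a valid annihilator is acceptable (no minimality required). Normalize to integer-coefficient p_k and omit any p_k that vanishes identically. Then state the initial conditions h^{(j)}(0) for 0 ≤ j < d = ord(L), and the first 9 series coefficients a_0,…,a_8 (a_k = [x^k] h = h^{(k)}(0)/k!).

L = (-270 - 1422·x - 3780·x^2 - 2916·x^3 - 2916·x^4) + (-24 - 468·x - 2736·x^2 - 5616·x^3 - 5994·x^4 - 4860·x^5)·Dx + (11 + 79·x + 129·x^2 - 171·x^3 - 783·x^4 - 1377·x^5 - 972·x^6)·Dx^2  (order 2).
h: a_k = 10, 14, 138, 142, 1286, 870, 10450, 3134, 81090, …
ICs: h(0) = 10, h′(0) = 14.

f: a_k = 0, 6, -9, 18, -81/2, 486/5, -243, 4374/7, -6561/4, …
g: a_k = 4, 4, 16, 28, 76, 160, 388, 868, 2032, …
L₀ := lclm(L_f,L_g); ord L₀ ≤ 2+1.
Derive L from L₀ (diff closure).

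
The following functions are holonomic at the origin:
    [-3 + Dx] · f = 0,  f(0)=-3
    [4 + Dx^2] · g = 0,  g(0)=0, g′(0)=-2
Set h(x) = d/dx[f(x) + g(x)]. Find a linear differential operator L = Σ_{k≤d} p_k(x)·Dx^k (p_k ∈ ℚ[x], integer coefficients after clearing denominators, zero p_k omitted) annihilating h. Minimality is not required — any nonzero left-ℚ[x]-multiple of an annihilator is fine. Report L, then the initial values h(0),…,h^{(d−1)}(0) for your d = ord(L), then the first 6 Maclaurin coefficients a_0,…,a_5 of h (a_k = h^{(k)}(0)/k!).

f: a_k = -3, -9, -27/2, -27/2, -81/8, -243/40, …
g: a_k = 0, -2, 0, 4/3, 0, -4/15, …
Weyl lclm of L_f,L_g ⇒ L₀ (ord ≤ 3).
h=h₀': d/dx-closure on L₀ ⇒ L.
L = 12 - 4·Dx + 3·Dx^2 - Dx^3  (order 3).
h: a_k = -11, -27, -73/2, -81/2, -761/24, -729/40, …
ICs: h(0) = -11, h′(0) = -27, h′′(0) = -73.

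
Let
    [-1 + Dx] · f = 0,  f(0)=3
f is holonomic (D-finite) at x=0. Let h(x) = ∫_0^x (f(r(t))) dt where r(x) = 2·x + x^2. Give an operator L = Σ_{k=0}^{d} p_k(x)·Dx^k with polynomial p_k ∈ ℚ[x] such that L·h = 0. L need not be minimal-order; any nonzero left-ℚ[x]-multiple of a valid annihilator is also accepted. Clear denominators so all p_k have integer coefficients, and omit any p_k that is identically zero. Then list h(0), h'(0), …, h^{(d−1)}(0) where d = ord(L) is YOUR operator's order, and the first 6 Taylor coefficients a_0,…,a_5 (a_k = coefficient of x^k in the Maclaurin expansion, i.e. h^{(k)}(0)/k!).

L = (-2 - 2·x)·Dx + Dx^2  (order 2).
h: a_k = 0, 3, 3, 3, 5/2, 19/10, …
ICs: h(0) = 0, h′(0) = 3.

f: a_k = 3, 3, 3/2, 1/2, 1/8, 1/40, …
Substitute x→r, Dx→(1/r')Dx; clear ⇒ L₀.
h=∫h₀ ⇒ L = L₀·Dx.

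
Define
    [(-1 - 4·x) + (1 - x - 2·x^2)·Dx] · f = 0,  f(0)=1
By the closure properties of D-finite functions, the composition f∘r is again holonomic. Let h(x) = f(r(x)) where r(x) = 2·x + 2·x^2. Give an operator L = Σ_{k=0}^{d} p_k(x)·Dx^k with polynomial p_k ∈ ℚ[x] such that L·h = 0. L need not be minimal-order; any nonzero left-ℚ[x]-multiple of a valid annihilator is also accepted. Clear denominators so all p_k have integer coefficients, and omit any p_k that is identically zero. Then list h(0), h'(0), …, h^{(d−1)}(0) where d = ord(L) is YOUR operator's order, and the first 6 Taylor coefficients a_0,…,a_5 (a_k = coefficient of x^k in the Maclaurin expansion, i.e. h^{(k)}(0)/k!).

L = (2 + 20·x + 48·x^2 + 32·x^3) + (-1 + 2·x + 10·x^2 + 16·x^3 + 8·x^4)·Dx  (order 1).
h: a_k = 1, 2, 14, 64, 308, 1496, …
ICs: h(0) = 1.

f: a_k = 1, 1, 3, 5, 11, 21, …
f∘r: x↦r, Dx↦Dx/r' in L_f ⇒ L₀.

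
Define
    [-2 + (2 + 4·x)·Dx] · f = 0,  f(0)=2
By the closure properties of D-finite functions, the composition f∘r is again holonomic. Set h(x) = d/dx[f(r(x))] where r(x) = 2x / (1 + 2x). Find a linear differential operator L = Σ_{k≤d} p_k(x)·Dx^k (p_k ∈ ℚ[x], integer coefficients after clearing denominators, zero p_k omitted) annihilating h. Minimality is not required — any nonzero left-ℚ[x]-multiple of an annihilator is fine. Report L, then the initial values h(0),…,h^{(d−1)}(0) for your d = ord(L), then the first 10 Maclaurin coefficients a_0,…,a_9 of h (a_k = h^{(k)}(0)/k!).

L = (-6 - 24·x) + (-1 - 8·x - 12·x^2)·Dx  (order 1).
h: a_k = 4, -24, 120, -592, 3000, -15696, 84336, -462240, 2570328, -14444560, …
ICs: h(0) = 4.

f: a_k = 2, 2, -1, 1, -5/4, 7/4, -21/8, 33/8, -429/64, 715/64, …
Substitute x→r, Dx→(1/r')Dx; clear ⇒ L₀.
Derive L from L₀ (diff closure).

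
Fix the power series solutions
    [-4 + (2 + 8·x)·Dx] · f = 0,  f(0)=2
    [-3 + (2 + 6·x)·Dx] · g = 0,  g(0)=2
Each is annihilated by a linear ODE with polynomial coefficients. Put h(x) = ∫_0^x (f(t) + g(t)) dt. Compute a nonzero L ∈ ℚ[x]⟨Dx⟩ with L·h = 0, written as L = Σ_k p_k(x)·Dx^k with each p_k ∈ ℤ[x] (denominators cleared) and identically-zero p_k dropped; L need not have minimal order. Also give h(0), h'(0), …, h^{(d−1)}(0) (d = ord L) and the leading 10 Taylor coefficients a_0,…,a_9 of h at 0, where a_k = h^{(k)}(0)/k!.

L = -6·Dx + (7 + 24·x)·Dx^2 + (2 + 14·x + 24·x^2)·Dx^3  (order 3).
h: a_k = 0, 4, 7/2, -25/12, 91/32, -337/64, 8869/768, -14475/512, 612843/8192, -10309871/49152, …
ICs: h(0) = 0, h′(0) = 4, h′′(0) = 7.

f: a_k = 2, 4, -4, 8, -20, 56, -168, 528, -1716, 5720, …
g: a_k = 2, 3, -9/4, 27/8, -405/64, 1701/128, -15309/512, 72171/1024, -2814669/16384, 14073345/32768, …
L₀ := lclm(L_f,L_g); ord L₀ ≤ 1+1.
h=∫h₀ ⇒ L = L₀·Dx.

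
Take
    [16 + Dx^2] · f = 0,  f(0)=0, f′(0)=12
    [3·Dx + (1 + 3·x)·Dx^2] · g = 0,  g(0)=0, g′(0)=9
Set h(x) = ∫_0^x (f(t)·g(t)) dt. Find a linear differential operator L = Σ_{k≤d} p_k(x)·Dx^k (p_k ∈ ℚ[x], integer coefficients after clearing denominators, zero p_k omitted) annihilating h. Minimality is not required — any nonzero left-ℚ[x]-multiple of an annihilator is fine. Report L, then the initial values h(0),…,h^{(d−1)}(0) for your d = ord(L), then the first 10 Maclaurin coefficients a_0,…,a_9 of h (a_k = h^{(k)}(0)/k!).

L = (2272 + 127488·x + 781056·x^2 + 1769472·x^3 + 1327104·x^4)·Dx + (4416 + 50112·x + 165888·x^2 + 165888·x^3)·Dx^2 + (1022 + 19392·x + 102816·x^2 + 221184·x^3 + 165888·x^4)·Dx^3 + (276 + 3132·x + 10368·x^2 + 10368·x^3)·Dx^4 + (55 + 714·x + 3375·x^2 + 6912·x^3 + 5184·x^4)·Dx^5  (order 5).
h: a_k = 0, 0, 0, 36, -81/2, 36/5, -99/2, 1116/7, -6939/20, 83828/105, …
ICs: h(0) = 0, h′(0) = 0, h′′(0) = 0, h′′′(0) = 216, h′′′′(0) = -972.

f: a_k = 0, 12, 0, -32, 0, 128/5, 0, -1024/105, 0, 2048/945, …
g: a_k = 0, 9, -27/2, 27, -243/4, 729/5, -729/2, 6561/7, -19683/8, 6561, …
Sym-product of L_f,L_g gives L₀ (≤ ord 4).
h=∫₀ˣh₀: take L = L₀·Dx.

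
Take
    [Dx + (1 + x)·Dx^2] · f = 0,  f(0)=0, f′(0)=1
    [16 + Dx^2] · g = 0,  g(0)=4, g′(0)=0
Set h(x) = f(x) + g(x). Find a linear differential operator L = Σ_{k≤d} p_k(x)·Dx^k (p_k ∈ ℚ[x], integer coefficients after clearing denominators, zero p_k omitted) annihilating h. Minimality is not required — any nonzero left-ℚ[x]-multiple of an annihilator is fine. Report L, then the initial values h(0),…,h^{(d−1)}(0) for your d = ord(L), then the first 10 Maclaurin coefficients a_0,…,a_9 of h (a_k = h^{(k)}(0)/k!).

L = (176 + 256·x + 128·x^2)·Dx + (144 + 400·x + 384·x^2 + 128·x^3)·Dx^2 + (11 + 16·x + 8·x^2)·Dx^3 + (9 + 25·x + 24·x^2 + 8·x^3)·Dx^4  (order 4).
h: a_k = 4, 1, -65/2, 1/3, 509/12, 1/5, -2063/90, 1/7, 16069/2520, 1/9, …
ICs: h(0) = 4, h′(0) = 1, h′′(0) = -65, h′′′(0) = 2.

f: a_k = 0, 1, -1/2, 1/3, -1/4, 1/5, -1/6, 1/7, -1/8, 1/9, …
g: a_k = 4, 0, -32, 0, 128/3, 0, -1024/45, 0, 2048/315, 0, …
Sum ⇒ L₀ = lclm(L_f,L_g) in ℚ(x)⟨Dx⟩.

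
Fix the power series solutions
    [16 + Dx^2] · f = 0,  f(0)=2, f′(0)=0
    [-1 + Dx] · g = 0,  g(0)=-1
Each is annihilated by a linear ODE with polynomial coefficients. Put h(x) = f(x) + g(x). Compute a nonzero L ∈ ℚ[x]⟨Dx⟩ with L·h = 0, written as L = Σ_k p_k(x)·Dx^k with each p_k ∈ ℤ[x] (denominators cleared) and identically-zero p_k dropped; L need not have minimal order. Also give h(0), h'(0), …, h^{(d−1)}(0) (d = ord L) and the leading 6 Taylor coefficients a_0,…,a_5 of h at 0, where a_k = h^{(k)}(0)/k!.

f: a_k = 2, 0, -16, 0, 64/3, 0, …
g: a_k = -1, -1, -1/2, -1/6, -1/24, -1/120, …
Sum ⇒ L₀ = lclm(L_f,L_g) in ℚ(x)⟨Dx⟩.
L = -16 + 16·Dx - Dx^2 + Dx^3  (order 3).
h: a_k = 1, -1, -33/2, -1/6, 511/24, -1/120, …
ICs: h(0) = 1, h′(0) = -1, h′′(0) = -33.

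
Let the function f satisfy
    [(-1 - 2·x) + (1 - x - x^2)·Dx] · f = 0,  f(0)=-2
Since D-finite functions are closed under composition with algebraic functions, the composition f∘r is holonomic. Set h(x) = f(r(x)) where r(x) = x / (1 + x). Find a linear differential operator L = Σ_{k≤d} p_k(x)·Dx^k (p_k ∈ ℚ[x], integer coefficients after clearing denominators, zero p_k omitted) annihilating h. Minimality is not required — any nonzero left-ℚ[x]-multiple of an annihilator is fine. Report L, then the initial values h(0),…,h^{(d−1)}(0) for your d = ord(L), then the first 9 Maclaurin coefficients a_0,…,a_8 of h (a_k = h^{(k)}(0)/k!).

f: a_k = -2, -2, -4, -6, -10, -16, -26, -42, -68, …
Substitute x→r, Dx→(1/r')Dx; clear ⇒ L₀.
L = (1 + 3·x) + (-1 - 2·x + x^3)·Dx  (order 1).
h: a_k = -2, -2, -2, 0, -2, 2, -4, 6, -10, …
ICs: h(0) = -2.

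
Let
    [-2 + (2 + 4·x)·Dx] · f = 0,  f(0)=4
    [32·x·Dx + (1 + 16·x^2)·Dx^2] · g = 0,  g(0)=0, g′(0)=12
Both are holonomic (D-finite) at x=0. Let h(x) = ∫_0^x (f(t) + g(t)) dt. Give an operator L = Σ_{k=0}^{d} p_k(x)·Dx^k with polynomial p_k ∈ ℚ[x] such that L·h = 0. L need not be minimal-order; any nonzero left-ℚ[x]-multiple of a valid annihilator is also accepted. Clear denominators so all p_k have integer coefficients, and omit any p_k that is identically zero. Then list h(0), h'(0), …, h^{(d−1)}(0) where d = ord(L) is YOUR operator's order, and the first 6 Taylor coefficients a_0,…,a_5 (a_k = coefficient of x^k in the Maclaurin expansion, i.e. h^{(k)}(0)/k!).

L = (-32 - 160·x + 1536·x^2 + 1536·x^3)·Dx^2 + (-35 - 128·x + 1312·x^2 + 6144·x^3 + 5376·x^4)·Dx^3 + (-1 + 30·x + 96·x^2 + 576·x^3 + 1792·x^4 + 1536·x^5)·Dx^4  (order 4).
h: a_k = 0, 4, 8, -2/3, -31/2, -1/2, …
ICs: h(0) = 0, h′(0) = 4, h′′(0) = 16, h′′′(0) = -4.

f: a_k = 4, 4, -2, 2, -5/2, 7/2, …
g: a_k = 0, 12, 0, -64, 0, 3072/5, …
h₀=f+g: left-lcm gives L₀, ord ≤ 3.
h=∫₀ˣh₀: take L = L₀·Dx.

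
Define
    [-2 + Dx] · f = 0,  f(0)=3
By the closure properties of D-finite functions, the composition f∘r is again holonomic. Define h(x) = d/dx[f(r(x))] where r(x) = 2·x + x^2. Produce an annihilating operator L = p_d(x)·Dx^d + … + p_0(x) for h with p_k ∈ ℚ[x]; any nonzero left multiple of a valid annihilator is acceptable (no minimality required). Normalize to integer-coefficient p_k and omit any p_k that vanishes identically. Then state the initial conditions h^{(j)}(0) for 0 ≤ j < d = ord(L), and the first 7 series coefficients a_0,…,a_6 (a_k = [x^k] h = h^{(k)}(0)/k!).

f: a_k = 3, 6, 6, 4, 2, 4/5, 4/15, …
h₀=f(r): pull back L_f along r ⇒ L₀.
h=h₀': d/dx-closure on L₀ ⇒ L.
L = (5 + 8·x + 4·x^2) + (-1 - x)·Dx  (order 1).
h: a_k = 12, 60, 168, 344, 568, 3992/5, 2960/3, …
ICs: h(0) = 12.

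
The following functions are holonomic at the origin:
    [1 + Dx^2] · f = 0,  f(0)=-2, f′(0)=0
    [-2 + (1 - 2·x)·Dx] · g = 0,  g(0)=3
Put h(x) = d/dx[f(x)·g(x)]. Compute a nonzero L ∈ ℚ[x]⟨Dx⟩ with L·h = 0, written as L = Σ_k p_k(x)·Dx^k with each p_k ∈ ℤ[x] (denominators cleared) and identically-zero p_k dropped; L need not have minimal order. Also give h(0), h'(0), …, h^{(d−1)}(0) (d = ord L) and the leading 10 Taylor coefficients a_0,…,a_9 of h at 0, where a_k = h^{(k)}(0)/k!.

f: a_k = -2, 0, 1, 0, -1/12, 0, 1/360, 0, -1/20160, 0, …
g: a_k = 3, 6, 12, 24, 48, 96, 192, 384, 768, 1536, …
Sym-product of L_f,L_g gives L₀ (≤ ord 2).
h=h₀': d/dx-closure on L₀ ⇒ L.
L = (-7 - 4·x + 4·x^2) + (-4 + 8·x)·Dx + (1 - 4·x + 4·x^2)·Dx^2  (order 2).
h: a_k = -12, -42, -126, -337, -1685/2, -40439/20, -283073/60, -9058337/840, -27175011/1120, -3261001319/60480, …
ICs: h(0) = -12, h′(0) = -42.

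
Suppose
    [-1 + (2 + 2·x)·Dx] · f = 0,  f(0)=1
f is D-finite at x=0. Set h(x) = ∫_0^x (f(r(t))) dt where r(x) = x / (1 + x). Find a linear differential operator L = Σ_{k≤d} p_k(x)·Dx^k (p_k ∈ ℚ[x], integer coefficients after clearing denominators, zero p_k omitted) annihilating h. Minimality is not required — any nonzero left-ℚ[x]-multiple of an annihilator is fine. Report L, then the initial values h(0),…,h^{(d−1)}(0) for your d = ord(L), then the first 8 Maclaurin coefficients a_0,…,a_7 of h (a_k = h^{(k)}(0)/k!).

L = -Dx + (2 + 6·x + 4·x^2)·Dx^2  (order 2).
h: a_k = 0, 1, 1/4, -5/24, 13/64, -141/640, 133/512, -2353/7168, …
ICs: h(0) = 0, h′(0) = 1.

f: a_k = 1, 1/2, -1/8, 1/16, -5/128, 7/256, -21/1024, 33/2048, …
L₀ from L_f via x↦r, Dx↦r'^{-1}Dx.
∫: right-multiply L₀ by Dx.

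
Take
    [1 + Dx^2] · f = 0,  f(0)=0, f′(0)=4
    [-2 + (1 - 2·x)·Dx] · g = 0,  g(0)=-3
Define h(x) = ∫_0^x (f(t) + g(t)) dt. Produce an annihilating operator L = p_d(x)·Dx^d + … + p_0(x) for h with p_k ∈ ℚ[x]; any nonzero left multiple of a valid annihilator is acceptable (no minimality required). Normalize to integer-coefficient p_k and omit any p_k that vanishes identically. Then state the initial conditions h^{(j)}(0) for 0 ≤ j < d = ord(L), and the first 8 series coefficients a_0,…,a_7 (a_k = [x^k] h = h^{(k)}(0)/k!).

f: a_k = 0, 4, 0, -2/3, 0, 1/30, 0, -1/1260, …
g: a_k = -3, -6, -12, -24, -48, -96, -192, -384, …
L₀ := lclm(L_f,L_g); ord L₀ ≤ 2+1.
h=∫₀ˣh₀: take L = L₀·Dx.
L = (-50 + 8·x - 8·x^2)·Dx + (9 - 22·x + 12·x^2 - 8·x^3)·Dx^2 + (-50 + 8·x - 8·x^2)·Dx^3 + (9 - 22·x + 12·x^2 - 8·x^3)·Dx^4  (order 4).
h: a_k = 0, -3, -1, -4, -37/6, -48/5, -2879/180, -192/7, …
ICs: h(0) = 0, h′(0) = -3, h′′(0) = -2, h′′′(0) = -24.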